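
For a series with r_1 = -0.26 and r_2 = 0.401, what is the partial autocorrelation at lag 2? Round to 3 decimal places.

0.358

φ_{22} = (r_2 − r_1²) / (1 − r_1²)
r_1² = (-0.26)² = 0.0676
Numerator = 0.401 − 0.0676 = 0.3334; denominator = 1 − 0.0676 = 0.9324
φ_{22} = 0.3334 / 0.9324 = 0.358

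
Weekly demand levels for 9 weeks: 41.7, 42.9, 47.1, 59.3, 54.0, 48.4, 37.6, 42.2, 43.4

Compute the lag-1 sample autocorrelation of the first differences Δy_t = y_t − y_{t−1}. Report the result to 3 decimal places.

0.103

First differences Δy: 1.2, 4.2, 12.2, -5.3, -5.6, -10.8, 4.6, 1.2
Mean of differences = 0.2125
Numerator Σ(Δy_t−Δȳ)(Δy_{t+1}−Δȳ) = 37.7236
Denominator Σ(Δy_t−Δȳ)² = 366.2488
r_1(Δy) = 37.7236 / 366.2488 = 0.103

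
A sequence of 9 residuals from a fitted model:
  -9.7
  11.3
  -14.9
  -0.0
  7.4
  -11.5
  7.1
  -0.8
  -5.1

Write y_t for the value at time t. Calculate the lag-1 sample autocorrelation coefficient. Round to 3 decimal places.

-0.666

Mean ȳ = (-9.7 + 11.3 − 14.9 − 0.0 + 7.4 − 11.5 + 7.1 − 0.8 − 5.1)/9 = -1.8000
Numerator Σ_{t=1}^{8}(y_t−ȳ)(y_{t+1}−ȳ) = -452.0900
Denominator Σ(y_t−ȳ)² = 678.7000
r_1 = -452.0900 / 678.7000 = -0.666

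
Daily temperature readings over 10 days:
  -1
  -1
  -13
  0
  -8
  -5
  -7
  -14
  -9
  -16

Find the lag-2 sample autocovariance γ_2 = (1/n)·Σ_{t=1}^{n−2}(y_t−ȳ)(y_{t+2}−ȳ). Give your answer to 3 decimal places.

Mean ȳ = (-1 − 1 − 13 + 0 − 8 − 5 − 7 − 14 − 9 − 16)/10 = -7.4000
Σ_{t=1}^{8}(y_t−ȳ)(y_{t+2}−ȳ) = 72.6800
γ_2 = 72.6800 / 10 = 7.268

7.268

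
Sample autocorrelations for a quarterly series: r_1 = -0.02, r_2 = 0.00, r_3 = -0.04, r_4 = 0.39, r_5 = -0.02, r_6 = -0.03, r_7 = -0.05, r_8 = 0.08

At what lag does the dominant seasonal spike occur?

4

The largest autocorrelation is r_4 = 0.39; the remaining lags stay at or below 0.08.
The dominant spike at lag 4 indicates a seasonal period of 4.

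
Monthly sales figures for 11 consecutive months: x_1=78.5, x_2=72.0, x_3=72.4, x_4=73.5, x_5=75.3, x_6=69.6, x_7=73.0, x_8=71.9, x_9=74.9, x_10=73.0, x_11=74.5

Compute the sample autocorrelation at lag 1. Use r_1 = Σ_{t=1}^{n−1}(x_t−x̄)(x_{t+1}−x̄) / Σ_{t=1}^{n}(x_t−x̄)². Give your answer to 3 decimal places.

Mean x̄ = (78.5 + 72.0 + 72.4 + 73.5 + 75.3 + 69.6 + 73.0 + 71.9 + 74.9 + 73.0 + 74.5)/11 = 73.5091
Numerator Σ_{t=1}^{10}(x_t−x̄)(x_{t+1}−x̄) = -13.5064
Denominator Σ(x_t−x̄)² = 52.9291
r_1 = -13.5064 / 52.9291 = -0.255

-0.255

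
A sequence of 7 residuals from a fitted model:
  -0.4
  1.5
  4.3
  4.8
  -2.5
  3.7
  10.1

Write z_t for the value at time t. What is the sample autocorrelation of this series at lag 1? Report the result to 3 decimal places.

-0.031

Mean z̄ = (-0.4 + 1.5 + 4.3 + 4.8 − 2.5 + 3.7 + 10.1)/7 = 3.0714
Numerator Σ_{t=1}^{6}(z_t−z̄)(z_{t+1}−z̄) = -3.0665
Denominator Σ(z_t−z̄)² = 99.8543
r_1 = -3.0665 / 99.8543 = -0.031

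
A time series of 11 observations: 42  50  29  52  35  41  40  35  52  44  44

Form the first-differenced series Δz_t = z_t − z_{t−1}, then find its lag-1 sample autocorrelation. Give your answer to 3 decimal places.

-0.785

First differences Δz: 8, -21, 23, -17, 6, -1, -5, 17, -8, 0
Mean of differences = 0.2000
Numerator Σ(Δz_t−Δz̄)(Δz_{t+1}−Δz̄) = -1364.8400
Denominator Σ(Δz_t−Δz̄)² = 1737.6000
r_1(Δz) = -1364.8400 / 1737.6000 = -0.785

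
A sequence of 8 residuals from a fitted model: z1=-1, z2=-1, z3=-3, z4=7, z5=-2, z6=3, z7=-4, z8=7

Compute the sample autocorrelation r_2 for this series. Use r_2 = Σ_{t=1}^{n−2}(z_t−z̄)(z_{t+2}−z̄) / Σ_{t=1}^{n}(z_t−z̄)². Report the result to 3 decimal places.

0.353

Mean z̄ = (-1 − 1 − 3 + 7 − 2 + 3 − 4 + 7)/8 = 0.7500
Deviations from mean: -1.7500, -1.7500, -3.7500, 6.2500, -2.7500, 2.2500, -4.7500, 6.2500
Σ(z_t−z̄)(z_{t+2}−z̄) = (6.5625) + (-10.9375) + (10.3125) + (14.0625) + (13.0625) + (14.0625) = 47.1250
Denominator Σ(z_t−z̄)² = 133.5000
r_2 = 47.1250 / 133.5000 = 0.353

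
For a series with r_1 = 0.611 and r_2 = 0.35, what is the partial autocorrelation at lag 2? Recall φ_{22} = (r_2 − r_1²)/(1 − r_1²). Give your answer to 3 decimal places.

φ_{22} = (r_2 − r_1²) / (1 − r_1²)
r_1² = (0.611)² = 0.373321
Numerator = 0.35 − 0.3733 = -0.0233; denominator = 1 − 0.3733 = 0.6267
φ_{22} = -0.0233 / 0.6267 = -0.037

-0.037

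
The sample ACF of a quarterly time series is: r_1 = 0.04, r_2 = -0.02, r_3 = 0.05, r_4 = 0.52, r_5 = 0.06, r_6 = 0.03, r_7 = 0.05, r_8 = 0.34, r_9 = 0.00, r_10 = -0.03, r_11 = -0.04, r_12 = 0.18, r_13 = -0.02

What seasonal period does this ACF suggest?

4

The largest autocorrelation is r_4 = 0.52, with weaker echoes at lags 8 (0.34) and 12 (0.18); the remaining lags stay at or below 0.06.
The dominant spike at lag 4 indicates a seasonal period of 4.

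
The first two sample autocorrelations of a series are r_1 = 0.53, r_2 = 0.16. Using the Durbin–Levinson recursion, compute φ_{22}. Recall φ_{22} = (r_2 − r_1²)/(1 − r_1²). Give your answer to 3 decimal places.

φ_{22} = (r_2 − r_1²) / (1 − r_1²)
r_1² = (0.53)² = 0.2809
Numerator = 0.16 − 0.2809 = -0.1209; denominator = 1 − 0.2809 = 0.7191
φ_{22} = -0.1209 / 0.7191 = -0.168

-0.168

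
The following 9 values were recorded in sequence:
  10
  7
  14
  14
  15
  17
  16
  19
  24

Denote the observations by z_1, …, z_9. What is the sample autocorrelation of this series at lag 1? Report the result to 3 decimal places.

0.473

Mean z̄ = (10 + 7 + 14 + 14 + 15 + 17 + 16 + 19 + 24)/9 = 15.1111
Numerator Σ_{t=1}^{8}(z_t−z̄)(z_{t+1}−z̄) = 91.3210
Denominator Σ(z_t−z̄)² = 192.8889
r_1 = 91.3210 / 192.8889 = 0.473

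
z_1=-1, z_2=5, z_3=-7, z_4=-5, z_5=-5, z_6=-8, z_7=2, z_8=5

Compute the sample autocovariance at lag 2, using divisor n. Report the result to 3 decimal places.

Mean z̄ = (-1 + 5 − 7 − 5 − 5 − 8 + 2 + 5)/8 = -1.7500
Deviations: 0.7500, 6.7500, -5.2500, -3.2500, -3.2500, -6.2500, 3.7500, 6.7500
Σ_{t=1}^{6}(z_t−z̄)(z_{t+2}−z̄) = -42.8750
γ_2 = -42.8750 / 8 = -5.359

-5.359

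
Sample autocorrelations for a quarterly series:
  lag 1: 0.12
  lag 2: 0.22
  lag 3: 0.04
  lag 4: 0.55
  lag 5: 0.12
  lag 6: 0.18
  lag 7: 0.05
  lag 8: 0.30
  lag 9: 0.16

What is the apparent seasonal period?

The largest autocorrelation is r_4 = 0.55, with a weaker echo at lag 8 (0.30); the remaining lags stay at or below 0.22.
The dominant spike at lag 4 indicates a seasonal period of 4.

4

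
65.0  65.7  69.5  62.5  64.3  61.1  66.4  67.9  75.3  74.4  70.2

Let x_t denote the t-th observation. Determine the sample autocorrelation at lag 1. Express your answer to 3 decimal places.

Mean x̄ = (65.0 + 65.7 + 69.5 + 62.5 + 64.3 + 61.1 + 66.4 + 67.9 + 75.3 + 74.4 + 70.2)/11 = 67.4818
Numerator Σ_{t=1}^{10}(x_t−x̄)(x_{t+1}−x̄) = 109.5424
Denominator Σ(x_t−x̄)² = 206.7964
r_1 = 109.5424 / 206.7964 = 0.530

0.530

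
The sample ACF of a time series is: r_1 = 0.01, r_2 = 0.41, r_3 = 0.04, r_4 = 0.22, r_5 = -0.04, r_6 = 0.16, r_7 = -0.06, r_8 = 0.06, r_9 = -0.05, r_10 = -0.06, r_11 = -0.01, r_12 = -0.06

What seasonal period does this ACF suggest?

2

The largest autocorrelation is r_2 = 0.41, with weaker echoes at lags 4 (0.22) and 6 (0.16); the remaining lags stay at or below 0.06.
The dominant spike at lag 2 indicates a seasonal period of 2.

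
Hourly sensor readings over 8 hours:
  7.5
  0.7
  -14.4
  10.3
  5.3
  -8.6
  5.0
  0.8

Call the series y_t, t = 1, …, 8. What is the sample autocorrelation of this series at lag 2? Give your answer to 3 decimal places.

Mean ȳ = (7.5 + 0.7 − 14.4 + 10.3 + 5.3 − 8.6 + 5.0 + 0.8)/8 = 0.8250
Σ(y_t−ȳ)(y_{t+2}−ȳ) = (-101.6269) + (-1.1844) + (-68.1319) + (-89.3019) + (18.6831) + (0.2356) = -241.3263
Denominator Σ(y_t−ȳ)² = 492.4350
r_2 = -241.3263 / 492.4350 = -0.490

-0.490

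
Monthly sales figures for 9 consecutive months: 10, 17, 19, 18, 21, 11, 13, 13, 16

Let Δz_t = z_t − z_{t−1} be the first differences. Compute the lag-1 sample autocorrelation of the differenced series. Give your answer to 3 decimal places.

-0.225

First differences Δz: 7, 2, -1, 3, -10, 2, 0, 3
Mean of differences = 0.7500
Numerator Σ(Δz_t−Δz̄)(Δz_{t+1}−Δz̄) = -38.5625
Denominator Σ(Δz_t−Δz̄)² = 171.5000
r_1(Δz) = -38.5625 / 171.5000 = -0.225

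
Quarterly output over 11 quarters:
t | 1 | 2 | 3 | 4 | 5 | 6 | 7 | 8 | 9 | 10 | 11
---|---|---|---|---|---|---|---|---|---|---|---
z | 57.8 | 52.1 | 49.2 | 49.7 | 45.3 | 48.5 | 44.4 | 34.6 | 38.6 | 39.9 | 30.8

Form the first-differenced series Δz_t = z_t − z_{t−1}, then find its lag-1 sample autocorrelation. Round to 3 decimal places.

First differences Δz: -5.7, -2.9, 0.5, -4.4, 3.2, -4.1, -9.8, 4.0, 1.3, -9.1
Mean of differences = -2.7000
Numerator Σ(Δz_t−Δz̄)(Δz_{t+1}−Δz̄) = -60.2000
Denominator Σ(Δz_t−Δz̄)² = 211.2000
r_1(Δz) = -60.2000 / 211.2000 = -0.285

-0.285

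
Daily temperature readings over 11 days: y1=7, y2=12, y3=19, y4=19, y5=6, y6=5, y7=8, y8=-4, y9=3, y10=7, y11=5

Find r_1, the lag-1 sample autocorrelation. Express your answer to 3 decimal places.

0.473

Mean ȳ = (7 + 12 + 19 + 19 + 6 + 5 + 8 − 4 + 3 + 7 + 5)/11 = 7.9091
Numerator Σ_{t=1}^{10}(y_t−ȳ)(y_{t+1}−ȳ) = 213.2645
Denominator Σ(y_t−ȳ)² = 450.9091
r_1 = 213.2645 / 450.9091 = 0.473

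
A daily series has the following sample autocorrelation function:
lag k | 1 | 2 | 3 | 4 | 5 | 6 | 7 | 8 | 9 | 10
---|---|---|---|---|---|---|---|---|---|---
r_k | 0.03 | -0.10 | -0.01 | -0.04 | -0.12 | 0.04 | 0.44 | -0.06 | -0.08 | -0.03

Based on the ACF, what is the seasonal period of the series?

The largest autocorrelation is r_7 = 0.44; the remaining lags stay at or below 0.04.
The dominant spike at lag 7 indicates a seasonal period of 7.

7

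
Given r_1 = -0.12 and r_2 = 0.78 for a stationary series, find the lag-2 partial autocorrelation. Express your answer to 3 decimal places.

0.777

φ_{22} = (r_2 − r_1²) / (1 − r_1²)
r_1² = (-0.12)² = 0.0144
Numerator = 0.78 − 0.0144 = 0.7656; denominator = 1 − 0.0144 = 0.9856
φ_{22} = 0.7656 / 0.9856 = 0.777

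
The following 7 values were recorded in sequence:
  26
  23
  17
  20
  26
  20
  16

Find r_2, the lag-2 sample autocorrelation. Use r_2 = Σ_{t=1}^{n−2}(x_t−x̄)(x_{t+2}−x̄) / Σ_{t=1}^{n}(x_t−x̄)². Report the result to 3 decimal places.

Mean x̄ = (26 + 23 + 17 + 20 + 26 + 20 + 16)/7 = 21.1429
Deviations from mean: 4.8571, 1.8571, -4.1429, -1.1429, 4.8571, -1.1429, -5.1429
Numerator Σ_{t=1}^{5}(x_t−x̄)(x_{t+2}−x̄) = -66.0408
Denominator Σ(x_t−x̄)² = 96.8571
r_2 = -66.0408 / 96.8571 = -0.682

-0.682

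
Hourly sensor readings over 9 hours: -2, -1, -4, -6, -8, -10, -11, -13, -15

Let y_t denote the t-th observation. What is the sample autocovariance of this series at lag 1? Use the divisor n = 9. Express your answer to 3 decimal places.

14.809

Mean ȳ = (-2 − 1 − 4 − 6 − 8 − 10 − 11 − 13 − 15)/9 = -7.7778
Σ_{t=1}^{8}(y_t−ȳ)(y_{t+1}−ȳ) = 133.2840
γ_1 = 133.2840 / 9 = 14.809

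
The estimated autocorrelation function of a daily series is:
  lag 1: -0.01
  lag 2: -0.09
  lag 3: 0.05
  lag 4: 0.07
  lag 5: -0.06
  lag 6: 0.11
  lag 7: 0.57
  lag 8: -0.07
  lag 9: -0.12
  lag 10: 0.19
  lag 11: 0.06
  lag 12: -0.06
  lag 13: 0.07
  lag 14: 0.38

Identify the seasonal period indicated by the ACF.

7

The largest autocorrelation is r_7 = 0.57, with a weaker echo at lag 14 (0.38); the remaining lags stay at or below 0.19.
The dominant spike at lag 7 indicates a seasonal period of 7.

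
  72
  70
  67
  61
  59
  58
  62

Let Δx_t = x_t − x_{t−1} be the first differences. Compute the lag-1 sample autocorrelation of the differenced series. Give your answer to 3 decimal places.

0.210

First differences Δx: -2, -3, -6, -2, -1, 4
Mean of differences = -1.6667
Numerator Σ(Δx_t−Δx̄)(Δx_{t+1}−Δx̄) = 11.2222
Denominator Σ(Δx_t−Δx̄)² = 53.3333
r_1(Δx) = 11.2222 / 53.3333 = 0.210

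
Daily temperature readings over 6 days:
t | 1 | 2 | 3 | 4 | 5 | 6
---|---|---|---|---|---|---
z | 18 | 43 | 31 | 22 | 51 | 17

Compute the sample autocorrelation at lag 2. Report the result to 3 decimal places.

0.011

Mean z̄ = (18 + 43 + 31 + 22 + 51 + 17)/6 = 30.3333
Σ(z_t−z̄)(z_{t+2}−z̄) = (-8.2222) + (-105.5556) + (13.7778) + (111.1111) = 11.1111
Denominator Σ(z_t−z̄)² = 987.3333
r_2 = 11.1111 / 987.3333 = 0.011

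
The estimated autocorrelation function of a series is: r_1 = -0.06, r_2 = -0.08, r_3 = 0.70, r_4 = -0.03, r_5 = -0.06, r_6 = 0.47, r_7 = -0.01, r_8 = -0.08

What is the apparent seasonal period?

The largest autocorrelation is r_3 = 0.70, with a weaker echo at lag 6 (0.47); the remaining lags stay at or below -0.01.
The dominant spike at lag 3 indicates a seasonal period of 3.

3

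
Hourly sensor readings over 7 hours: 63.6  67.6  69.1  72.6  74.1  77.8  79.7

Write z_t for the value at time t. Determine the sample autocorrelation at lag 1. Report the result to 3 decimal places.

0.541

Mean z̄ = (63.6 + 67.6 + 69.1 + 72.6 + 74.1 + 77.8 + 79.7)/7 = 72.0714
Deviations from mean: -8.4714, -4.4714, -2.9714, 0.5286, 2.0286, 5.7286, 7.6286
Numerator Σ_{t=1}^{6}(z_t−z̄)(z_{t+1}−z̄) = 105.9892
Denominator Σ(z_t−z̄)² = 195.9943
r_1 = 105.9892 / 195.9943 = 0.541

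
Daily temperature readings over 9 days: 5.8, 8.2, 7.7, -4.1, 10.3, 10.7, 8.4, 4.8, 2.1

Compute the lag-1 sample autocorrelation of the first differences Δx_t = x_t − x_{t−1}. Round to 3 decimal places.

-0.383

First differences Δx: 2.4, -0.5, -11.8, 14.4, 0.4, -2.3, -3.6, -2.7
Mean of differences = -0.4625
Numerator Σ(Δx_t−Δx̄)(Δx_{t+1}−Δx̄) = -144.1664
Denominator Σ(Δx_t−Δx̄)² = 376.5988
r_1(Δx) = -144.1664 / 376.5988 = -0.383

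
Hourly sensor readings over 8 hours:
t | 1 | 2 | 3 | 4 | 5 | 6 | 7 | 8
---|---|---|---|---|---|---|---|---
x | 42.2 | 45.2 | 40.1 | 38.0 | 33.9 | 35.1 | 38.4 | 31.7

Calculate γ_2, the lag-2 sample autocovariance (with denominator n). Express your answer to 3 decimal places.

Mean x̄ = (42.2 + 45.2 + 40.1 + 38.0 + 33.9 + 35.1 + 38.4 + 31.7)/8 = 38.0750
Deviations: 4.1250, 7.1250, 2.0250, -0.0750, -4.1750, -2.9750, 0.3250, -6.3750
Σ_{t=1}^{6}(x_t−x̄)(x_{t+2}−x̄) = 17.1963
γ_2 = 17.1963 / 8 = 2.150

2.150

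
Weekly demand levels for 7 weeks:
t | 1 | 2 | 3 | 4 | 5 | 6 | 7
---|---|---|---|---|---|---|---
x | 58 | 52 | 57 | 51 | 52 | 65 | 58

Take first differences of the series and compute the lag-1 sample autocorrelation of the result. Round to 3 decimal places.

First differences Δx: -6, 5, -6, 1, 13, -7
Mean of differences = 0.0000
Numerator Σ(Δx_t−Δx̄)(Δx_{t+1}−Δx̄) = -144.0000
Denominator Σ(Δx_t−Δx̄)² = 316.0000
r_1(Δx) = -144.0000 / 316.0000 = -0.456

-0.456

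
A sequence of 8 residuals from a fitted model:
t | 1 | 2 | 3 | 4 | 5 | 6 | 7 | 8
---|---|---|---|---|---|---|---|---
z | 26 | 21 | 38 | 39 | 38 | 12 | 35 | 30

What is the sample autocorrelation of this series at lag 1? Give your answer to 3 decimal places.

-0.192

Mean z̄ = (26 + 21 + 38 + 39 + 38 + 12 + 35 + 30)/8 = 29.8750
Deviations from mean: -3.8750, -8.8750, 8.1250, 9.1250, 8.1250, -17.8750, 5.1250, 0.1250
Σ(z_t−z̄)(z_{t+1}−z̄) = (34.3906) + (-72.1094) + (74.1406) + (74.1406) + (-145.2344) + (-91.6094) + (0.6406) = -125.6406
Denominator Σ(z_t−z̄)² = 654.8750
r_1 = -125.6406 / 654.8750 = -0.192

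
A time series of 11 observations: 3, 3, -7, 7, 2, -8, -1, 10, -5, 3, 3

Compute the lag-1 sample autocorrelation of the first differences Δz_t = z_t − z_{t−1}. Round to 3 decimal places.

First differences Δz: 0, -10, 14, -5, -10, 7, 11, -15, 8, 0
Mean of differences = 0.0000
Numerator Σ(Δz_t−Δz̄)(Δz_{t+1}−Δz̄) = -438.0000
Denominator Σ(Δz_t−Δz̄)² = 880.0000
r_1(Δz) = -438.0000 / 880.0000 = -0.498

-0.498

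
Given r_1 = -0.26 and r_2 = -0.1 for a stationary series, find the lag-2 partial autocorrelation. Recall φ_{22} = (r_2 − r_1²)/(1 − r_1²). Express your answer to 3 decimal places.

φ_{22} = (r_2 − r_1²) / (1 − r_1²)
r_1² = (-0.26)² = 0.0676
Numerator = -0.1 − 0.0676 = -0.1676; denominator = 1 − 0.0676 = 0.9324
φ_{22} = -0.1676 / 0.9324 = -0.180

-0.180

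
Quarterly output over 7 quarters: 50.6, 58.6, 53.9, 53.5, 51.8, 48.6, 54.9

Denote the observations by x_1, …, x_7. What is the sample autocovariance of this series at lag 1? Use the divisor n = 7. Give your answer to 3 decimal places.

Mean x̄ = (50.6 + 58.6 + 53.9 + 53.5 + 51.8 + 48.6 + 54.9)/7 = 53.1286
Deviations: -2.5286, 5.4714, 0.7714, 0.3714, -1.3286, -4.5286, 1.7714
Σ_{t=1}^{6}(x_t−x̄)(x_{t+1}−x̄) = -11.8265
γ_1 = -11.8265 / 7 = -1.690

-1.690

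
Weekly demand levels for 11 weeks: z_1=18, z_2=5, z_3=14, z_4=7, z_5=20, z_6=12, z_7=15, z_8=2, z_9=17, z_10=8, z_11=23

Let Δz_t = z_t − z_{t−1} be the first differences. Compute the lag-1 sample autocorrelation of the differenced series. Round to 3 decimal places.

First differences Δz: -13, 9, -7, 13, -8, 3, -13, 15, -9, 15
Mean of differences = 0.5000
Numerator Σ(Δz_t−Δz̄)(Δz_{t+1}−Δz̄) = -904.7500
Denominator Σ(Δz_t−Δz̄)² = 1238.5000
r_1(Δz) = -904.7500 / 1238.5000 = -0.731

-0.731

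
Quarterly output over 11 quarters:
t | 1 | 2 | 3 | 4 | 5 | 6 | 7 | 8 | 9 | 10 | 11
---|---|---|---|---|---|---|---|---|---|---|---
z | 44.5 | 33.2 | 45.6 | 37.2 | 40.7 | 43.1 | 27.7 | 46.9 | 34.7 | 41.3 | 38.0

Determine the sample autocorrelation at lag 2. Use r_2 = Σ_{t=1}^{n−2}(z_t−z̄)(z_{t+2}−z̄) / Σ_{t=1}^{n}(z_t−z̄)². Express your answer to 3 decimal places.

0.388

Mean z̄ = (44.5 + 33.2 + 45.6 + 37.2 + 40.7 + 43.1 + 27.7 + 46.9 + 34.7 + 41.3 + 38.0)/11 = 39.3545
Numerator Σ_{t=1}^{9}(z_t−z̄)(z_{t+2}−z̄) = 133.5404
Denominator Σ(z_t−z̄)² = 343.8873
r_2 = 133.5404 / 343.8873 = 0.388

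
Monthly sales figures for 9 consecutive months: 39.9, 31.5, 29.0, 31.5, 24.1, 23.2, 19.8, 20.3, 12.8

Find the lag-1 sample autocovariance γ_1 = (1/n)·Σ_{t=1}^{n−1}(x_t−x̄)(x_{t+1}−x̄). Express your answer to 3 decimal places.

25.741

Mean x̄ = (39.9 + 31.5 + 29.0 + 31.5 + 24.1 + 23.2 + 19.8 + 20.3 + 12.8)/9 = 25.7889
Σ_{t=1}^{8}(x_t−x̄)(x_{t+1}−x̄) = 231.6665
γ_1 = 231.6665 / 9 = 25.741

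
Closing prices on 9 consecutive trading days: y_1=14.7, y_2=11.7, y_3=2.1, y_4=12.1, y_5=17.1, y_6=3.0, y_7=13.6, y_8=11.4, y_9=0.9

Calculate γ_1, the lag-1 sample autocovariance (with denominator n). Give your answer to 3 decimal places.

-9.943

Mean ȳ = (14.7 + 11.7 + 2.1 + 12.1 + 17.1 + 3.0 + 13.6 + 11.4 + 0.9)/9 = 9.6222
Σ_{t=1}^{8}(y_t−ȳ)(y_{t+1}−ȳ) = -89.4849
γ_1 = -89.4849 / 9 = -9.943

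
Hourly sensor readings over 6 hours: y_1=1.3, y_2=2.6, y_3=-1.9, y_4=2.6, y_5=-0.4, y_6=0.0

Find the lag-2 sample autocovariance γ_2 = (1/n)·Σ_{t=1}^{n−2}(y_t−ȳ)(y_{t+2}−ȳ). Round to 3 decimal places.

0.597

Mean ȳ = (1.3 + 2.6 − 1.9 + 2.6 − 0.4 + 0.0)/6 = 0.7000
Deviations: 0.6000, 1.9000, -2.6000, 1.9000, -1.1000, -0.7000
Σ_{t=1}^{4}(y_t−ȳ)(y_{t+2}−ȳ) = 3.5800
γ_2 = 3.5800 / 6 = 0.597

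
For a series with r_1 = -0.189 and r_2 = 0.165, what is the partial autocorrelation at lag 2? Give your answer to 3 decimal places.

0.134

φ_{22} = (r_2 − r_1²) / (1 − r_1²)
r_1² = (-0.189)² = 0.035721
Numerator = 0.165 − 0.0357 = 0.1293; denominator = 1 − 0.0357 = 0.9643
φ_{22} = 0.1293 / 0.9643 = 0.134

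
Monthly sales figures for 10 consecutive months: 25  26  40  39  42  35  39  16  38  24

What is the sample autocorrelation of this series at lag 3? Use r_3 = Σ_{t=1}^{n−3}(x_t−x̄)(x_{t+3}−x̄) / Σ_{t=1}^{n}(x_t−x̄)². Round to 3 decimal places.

-0.345

Mean x̄ = (25 + 26 + 40 + 39 + 42 + 35 + 39 + 16 + 38 + 24)/10 = 32.4000
Σ(x_t−x̄)(x_{t+3}−x̄) = (-48.8400) + (-61.4400) + (19.7600) + (43.5600) + (-157.4400) + (14.5600) + (-55.4400) = -245.2800
Denominator Σ(x_t−x̄)² = 710.4000
r_3 = -245.2800 / 710.4000 = -0.345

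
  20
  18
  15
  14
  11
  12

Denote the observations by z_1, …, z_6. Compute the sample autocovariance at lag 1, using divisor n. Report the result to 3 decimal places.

5.167

Mean z̄ = (20 + 18 + 15 + 14 + 11 + 12)/6 = 15.0000
Deviations: 5.0000, 3.0000, 0.0000, -1.0000, -4.0000, -3.0000
Σ_{t=1}^{5}(z_t−z̄)(z_{t+1}−z̄) = 31.0000
γ_1 = 31.0000 / 6 = 5.167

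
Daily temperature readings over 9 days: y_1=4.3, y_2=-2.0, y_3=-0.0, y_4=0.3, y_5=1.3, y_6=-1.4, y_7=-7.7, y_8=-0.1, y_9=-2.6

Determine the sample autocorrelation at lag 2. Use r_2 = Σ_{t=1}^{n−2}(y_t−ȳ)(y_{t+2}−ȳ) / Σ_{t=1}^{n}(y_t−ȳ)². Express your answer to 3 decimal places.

0.012

Mean ȳ = (4.3 − 2.0 − 0.0 + 0.3 + 1.3 − 1.4 − 7.7 − 0.1 − 2.6)/9 = -0.8778
Σ(y_t−ȳ)(y_{t+2}−ȳ) = (4.5449) + (-1.3217) + (1.9116) + (-0.6151) + (-14.8573) + (-0.4062) + (11.7494) = 1.0057
Denominator Σ(y_t−ȳ)² = 85.3556
r_2 = 1.0057 / 85.3556 = 0.012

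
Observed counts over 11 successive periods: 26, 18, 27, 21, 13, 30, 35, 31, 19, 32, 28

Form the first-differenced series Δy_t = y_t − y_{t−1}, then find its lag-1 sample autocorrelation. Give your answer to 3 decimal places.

First differences Δy: -8, 9, -6, -8, 17, 5, -4, -12, 13, -4
Mean of differences = 0.2000
Numerator Σ(Δy_t−Δȳ)(Δy_{t+1}−Δȳ) = -311.8400
Denominator Σ(Δy_t−Δȳ)² = 903.6000
r_1(Δy) = -311.8400 / 903.6000 = -0.345

-0.345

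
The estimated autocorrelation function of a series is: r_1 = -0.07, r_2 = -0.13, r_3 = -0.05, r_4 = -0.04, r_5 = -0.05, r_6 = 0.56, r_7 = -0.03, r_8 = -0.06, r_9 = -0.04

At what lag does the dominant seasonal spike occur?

The largest autocorrelation is r_6 = 0.56; the remaining lags stay at or below -0.03.
The dominant spike at lag 6 indicates a seasonal period of 6.

6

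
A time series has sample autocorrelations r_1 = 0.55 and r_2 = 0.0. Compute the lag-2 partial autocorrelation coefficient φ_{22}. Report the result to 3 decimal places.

φ_{22} = (r_2 − r_1²) / (1 − r_1²)
r_1² = (0.55)² = 0.3025
Numerator = 0.0 − 0.3025 = -0.3025; denominator = 1 − 0.3025 = 0.6975
φ_{22} = -0.3025 / 0.6975 = -0.434

-0.434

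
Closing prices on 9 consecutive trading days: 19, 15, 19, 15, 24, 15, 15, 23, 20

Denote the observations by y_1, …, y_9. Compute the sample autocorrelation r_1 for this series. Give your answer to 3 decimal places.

Mean ȳ = (19 + 15 + 19 + 15 + 24 + 15 + 15 + 23 + 20)/9 = 18.3333
Numerator Σ_{t=1}^{8}(y_t−ȳ)(y_{t+1}−ȳ) = -41.1111
Denominator Σ(y_t−ȳ)² = 102.0000
r_1 = -41.1111 / 102.0000 = -0.403

-0.403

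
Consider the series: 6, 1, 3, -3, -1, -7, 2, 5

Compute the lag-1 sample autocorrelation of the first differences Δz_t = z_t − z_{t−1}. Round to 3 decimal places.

First differences Δz: -5, 2, -6, 2, -6, 9, 3
Mean of differences = -0.1429
Numerator Σ(Δz_t−Δz̄)(Δz_{t+1}−Δz̄) = -72.8776
Denominator Σ(Δz_t−Δz̄)² = 194.8571
r_1(Δz) = -72.8776 / 194.8571 = -0.374

-0.374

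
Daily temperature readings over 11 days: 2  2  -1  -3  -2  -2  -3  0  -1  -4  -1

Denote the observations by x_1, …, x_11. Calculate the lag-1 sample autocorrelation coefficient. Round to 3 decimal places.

Mean x̄ = (2 + 2 − 1 − 3 − 2 − 2 − 3 + 0 − 1 − 4 − 1)/11 = -1.1818
Numerator Σ_{t=1}^{10}(x_t−x̄)(x_{t+1}−x̄) = 11.0579
Denominator Σ(x_t−x̄)² = 37.6364
r_1 = 11.0579 / 37.6364 = 0.294

0.294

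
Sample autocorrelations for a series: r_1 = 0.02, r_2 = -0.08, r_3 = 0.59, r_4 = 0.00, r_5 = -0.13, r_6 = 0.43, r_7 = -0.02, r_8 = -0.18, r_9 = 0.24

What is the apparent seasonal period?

3

The largest autocorrelation is r_3 = 0.59, with weaker echoes at lags 6 (0.43) and 9 (0.24); the remaining lags stay at or below 0.02.
The dominant spike at lag 3 indicates a seasonal period of 3.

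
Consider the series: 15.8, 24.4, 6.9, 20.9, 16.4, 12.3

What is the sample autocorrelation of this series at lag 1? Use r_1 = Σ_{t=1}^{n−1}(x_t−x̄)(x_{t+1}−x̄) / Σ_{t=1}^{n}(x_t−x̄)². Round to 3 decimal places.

Mean x̄ = (15.8 + 24.4 + 6.9 + 20.9 + 16.4 + 12.3)/6 = 16.1167
Deviations from mean: -0.3167, 8.2833, -9.2167, 4.7833, 0.2833, -3.8167
Σ(x_t−x̄)(x_{t+1}−x̄) = (-2.6231) + (-76.3447) + (-44.0864) + (1.3553) + (-1.0814) = -122.7803
Denominator Σ(x_t−x̄)² = 191.1883
r_1 = -122.7803 / 191.1883 = -0.642

-0.642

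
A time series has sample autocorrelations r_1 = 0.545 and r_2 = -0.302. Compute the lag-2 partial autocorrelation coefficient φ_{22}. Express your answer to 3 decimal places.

-0.852

φ_{22} = (r_2 − r_1²) / (1 − r_1²)
r_1² = (0.545)² = 0.297025
Numerator = -0.302 − 0.2970 = -0.5990; denominator = 1 − 0.2970 = 0.7030
φ_{22} = -0.5990 / 0.7030 = -0.852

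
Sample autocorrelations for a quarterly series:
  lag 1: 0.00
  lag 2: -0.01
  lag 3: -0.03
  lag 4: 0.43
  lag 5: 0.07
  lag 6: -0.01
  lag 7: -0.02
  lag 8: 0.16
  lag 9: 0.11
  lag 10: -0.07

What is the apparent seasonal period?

The largest autocorrelation is r_4 = 0.43, with a weaker echo at lag 8 (0.16); the remaining lags stay at or below 0.11.
The dominant spike at lag 4 indicates a seasonal period of 4.

4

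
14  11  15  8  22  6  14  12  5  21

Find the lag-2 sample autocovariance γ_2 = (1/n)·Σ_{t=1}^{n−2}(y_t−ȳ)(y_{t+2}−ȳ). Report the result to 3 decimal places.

Mean ȳ = (14 + 11 + 15 + 8 + 22 + 6 + 14 + 12 + 5 + 21)/10 = 12.8000
Σ_{t=1}^{8}(y_t−ȳ)(y_{t+2}−ȳ) = 64.7200
γ_2 = 64.7200 / 10 = 6.472

6.472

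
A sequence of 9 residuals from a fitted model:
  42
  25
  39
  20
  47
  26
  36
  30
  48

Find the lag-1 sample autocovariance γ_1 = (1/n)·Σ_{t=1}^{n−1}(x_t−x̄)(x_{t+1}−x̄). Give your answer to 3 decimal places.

-60.215

Mean x̄ = (42 + 25 + 39 + 20 + 47 + 26 + 36 + 30 + 48)/9 = 34.7778
Σ_{t=1}^{8}(x_t−x̄)(x_{t+1}−x̄) = -541.9383
γ_1 = -541.9383 / 9 = -60.215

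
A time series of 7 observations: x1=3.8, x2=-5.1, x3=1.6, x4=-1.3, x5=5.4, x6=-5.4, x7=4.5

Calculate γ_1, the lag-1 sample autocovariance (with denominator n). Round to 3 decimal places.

Mean x̄ = (3.8 − 5.1 + 1.6 − 1.3 + 5.4 − 5.4 + 4.5)/7 = 0.5000
Σ_{t=1}^{6}(x_t−x̄)(x_{t+1}−x̄) = -87.9500
γ_1 = -87.9500 / 7 = -12.564

-12.564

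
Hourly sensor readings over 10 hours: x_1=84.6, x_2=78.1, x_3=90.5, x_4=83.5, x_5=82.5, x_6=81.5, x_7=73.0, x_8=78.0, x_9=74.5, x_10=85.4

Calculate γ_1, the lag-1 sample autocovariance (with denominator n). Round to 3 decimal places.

0.216

Mean x̄ = (84.6 + 78.1 + 90.5 + 83.5 + 82.5 + 81.5 + 73.0 + 78.0 + 74.5 + 85.4)/10 = 81.1600
Σ_{t=1}^{9}(x_t−x̄)(x_{t+1}−x̄) = 2.1584
γ_1 = 2.1584 / 10 = 0.216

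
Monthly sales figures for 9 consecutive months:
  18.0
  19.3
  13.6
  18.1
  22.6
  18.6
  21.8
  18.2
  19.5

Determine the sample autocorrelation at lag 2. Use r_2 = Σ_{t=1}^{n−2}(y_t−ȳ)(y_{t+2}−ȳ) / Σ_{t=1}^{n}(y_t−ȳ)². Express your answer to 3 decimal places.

-0.042

Mean ȳ = (18.0 + 19.3 + 13.6 + 18.1 + 22.6 + 18.6 + 21.8 + 18.2 + 19.5)/9 = 18.8556
Σ(y_t−ȳ)(y_{t+2}−ȳ) = (4.4964) + (-0.3358) + (-19.6791) + (0.1931) + (11.0253) + (0.1675) + (1.8975) = -2.2351
Denominator Σ(y_t−ȳ)² = 52.7222
r_2 = -2.2351 / 52.7222 = -0.042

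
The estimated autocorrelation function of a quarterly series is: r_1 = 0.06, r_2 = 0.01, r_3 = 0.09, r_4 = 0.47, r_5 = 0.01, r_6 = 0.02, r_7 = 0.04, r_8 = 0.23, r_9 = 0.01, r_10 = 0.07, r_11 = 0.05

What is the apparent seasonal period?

The largest autocorrelation is r_4 = 0.47, with a weaker echo at lag 8 (0.23); the remaining lags stay at or below 0.09.
The dominant spike at lag 4 indicates a seasonal period of 4.

4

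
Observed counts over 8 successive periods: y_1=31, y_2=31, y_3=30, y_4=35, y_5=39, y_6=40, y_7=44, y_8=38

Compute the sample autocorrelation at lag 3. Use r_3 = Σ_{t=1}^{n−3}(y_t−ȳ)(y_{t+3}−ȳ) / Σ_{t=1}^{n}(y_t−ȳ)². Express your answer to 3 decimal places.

-0.200

Mean ȳ = (31 + 31 + 30 + 35 + 39 + 40 + 44 + 38)/8 = 36.0000
Deviations from mean: -5.0000, -5.0000, -6.0000, -1.0000, 3.0000, 4.0000, 8.0000, 2.0000
Σ(y_t−ȳ)(y_{t+3}−ȳ) = (5.0000) + (-15.0000) + (-24.0000) + (-8.0000) + (6.0000) = -36.0000
Denominator Σ(y_t−ȳ)² = 180.0000
r_3 = -36.0000 / 180.0000 = -0.200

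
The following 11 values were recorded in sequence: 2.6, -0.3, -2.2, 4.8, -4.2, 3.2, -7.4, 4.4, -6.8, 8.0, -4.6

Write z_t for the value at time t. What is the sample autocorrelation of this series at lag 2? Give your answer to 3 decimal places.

Mean z̄ = (2.6 − 0.3 − 2.2 + 4.8 − 4.2 + 3.2 − 7.4 + 4.4 − 6.8 + 8.0 − 4.6)/11 = -0.2273
Numerator Σ_{t=1}^{9}(z_t−z̄)(z_{t+2}−z̄) = 177.4331
Denominator Σ(z_t−z̄)² = 267.5618
r_2 = 177.4331 / 267.5618 = 0.663

0.663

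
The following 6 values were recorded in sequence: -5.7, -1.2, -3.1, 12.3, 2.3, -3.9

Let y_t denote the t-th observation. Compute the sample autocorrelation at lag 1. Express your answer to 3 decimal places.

-0.044

Mean ȳ = (-5.7 − 1.2 − 3.1 + 12.3 + 2.3 − 3.9)/6 = 0.1167
Deviations from mean: -5.8167, -1.3167, -3.2167, 12.1833, 2.1833, -4.0167
Σ(y_t−ȳ)(y_{t+1}−ȳ) = (7.6586) + (4.2353) + (-39.1897) + (26.6003) + (-8.7697) = -9.4653
Denominator Σ(y_t−ȳ)² = 215.2483
r_1 = -9.4653 / 215.2483 = -0.044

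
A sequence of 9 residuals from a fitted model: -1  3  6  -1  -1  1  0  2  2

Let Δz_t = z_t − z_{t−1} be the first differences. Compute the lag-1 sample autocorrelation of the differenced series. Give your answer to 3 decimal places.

First differences Δz: 4, 3, -7, 0, 2, -1, 2, 0
Mean of differences = 0.3750
Numerator Σ(Δz_t−Δz̄)(Δz_{t+1}−Δz̄) = -12.7656
Denominator Σ(Δz_t−Δz̄)² = 81.8750
r_1(Δz) = -12.7656 / 81.8750 = -0.156

-0.156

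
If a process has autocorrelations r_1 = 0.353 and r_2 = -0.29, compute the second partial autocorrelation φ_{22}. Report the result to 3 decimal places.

-0.474

φ_{22} = (r_2 − r_1²) / (1 − r_1²)
r_1² = (0.353)² = 0.124609
Numerator = -0.29 − 0.1246 = -0.4146; denominator = 1 − 0.1246 = 0.8754
φ_{22} = -0.4146 / 0.8754 = -0.474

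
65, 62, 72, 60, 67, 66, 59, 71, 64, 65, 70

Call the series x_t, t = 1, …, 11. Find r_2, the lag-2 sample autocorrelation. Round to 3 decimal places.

Mean x̄ = (65 + 62 + 72 + 60 + 67 + 66 + 59 + 71 + 64 + 65 + 70)/11 = 65.5455
Numerator Σ_{t=1}^{9}(x_t−x̄)(x_{t+2}−x̄) = 16.2231
Denominator Σ(x_t−x̄)² = 182.7273
r_2 = 16.2231 / 182.7273 = 0.089

0.089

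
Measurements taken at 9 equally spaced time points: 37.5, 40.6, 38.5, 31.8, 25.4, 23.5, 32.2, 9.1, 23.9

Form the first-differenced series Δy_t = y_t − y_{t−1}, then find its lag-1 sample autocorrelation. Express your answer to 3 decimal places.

First differences Δy: 3.1, -2.1, -6.7, -6.4, -1.9, 8.7, -23.1, 14.8
Mean of differences = -1.7000
Numerator Σ(Δy_t−Δȳ)(Δy_{t+1}−Δȳ) = -553.2200
Denominator Σ(Δy_t−Δȳ)² = 908.7000
r_1(Δy) = -553.2200 / 908.7000 = -0.609

-0.609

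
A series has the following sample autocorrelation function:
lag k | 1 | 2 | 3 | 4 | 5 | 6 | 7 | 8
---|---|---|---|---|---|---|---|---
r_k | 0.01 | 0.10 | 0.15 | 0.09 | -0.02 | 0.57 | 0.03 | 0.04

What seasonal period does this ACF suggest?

6

The largest autocorrelation is r_6 = 0.57; the remaining lags stay at or below 0.15.
The dominant spike at lag 6 indicates a seasonal period of 6.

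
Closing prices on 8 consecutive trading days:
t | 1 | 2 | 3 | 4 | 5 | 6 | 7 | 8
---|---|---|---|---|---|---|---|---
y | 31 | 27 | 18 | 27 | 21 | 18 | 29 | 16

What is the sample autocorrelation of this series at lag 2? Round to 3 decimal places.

Mean ȳ = (31 + 27 + 18 + 27 + 21 + 18 + 29 + 16)/8 = 23.3750
Deviations from mean: 7.6250, 3.6250, -5.3750, 3.6250, -2.3750, -5.3750, 5.6250, -7.3750
Σ(y_t−ȳ)(y_{t+2}−ȳ) = (-40.9844) + (13.1406) + (12.7656) + (-19.4844) + (-13.3594) + (39.6406) = -8.2813
Denominator Σ(y_t−ȳ)² = 233.8750
r_2 = -8.2813 / 233.8750 = -0.035

-0.035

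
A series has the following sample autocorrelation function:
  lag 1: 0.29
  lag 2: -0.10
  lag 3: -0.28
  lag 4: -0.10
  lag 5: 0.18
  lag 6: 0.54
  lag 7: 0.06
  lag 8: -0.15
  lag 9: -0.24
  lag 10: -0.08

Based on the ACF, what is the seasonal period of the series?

The largest autocorrelation is r_6 = 0.54; the remaining lags stay at or below 0.29.
The dominant spike at lag 6 indicates a seasonal period of 6.

6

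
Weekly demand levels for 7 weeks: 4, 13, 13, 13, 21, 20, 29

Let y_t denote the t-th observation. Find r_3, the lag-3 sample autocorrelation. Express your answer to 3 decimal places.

Mean ȳ = (4 + 13 + 13 + 13 + 21 + 20 + 29)/7 = 16.1429
Deviations from mean: -12.1429, -3.1429, -3.1429, -3.1429, 4.8571, 3.8571, 12.8571
Σ(y_t−ȳ)(y_{t+3}−ȳ) = (38.1633) + (-15.2653) + (-12.1224) + (-40.4082) = -29.6327
Denominator Σ(y_t−ȳ)² = 380.8571
r_3 = -29.6327 / 380.8571 = -0.078

-0.078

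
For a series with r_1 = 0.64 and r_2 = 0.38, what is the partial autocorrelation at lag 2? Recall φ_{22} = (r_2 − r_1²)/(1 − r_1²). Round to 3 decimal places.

φ_{22} = (r_2 − r_1²) / (1 − r_1²)
r_1² = (0.64)² = 0.4096
Numerator = 0.38 − 0.4096 = -0.0296; denominator = 1 − 0.4096 = 0.5904
φ_{22} = -0.0296 / 0.5904 = -0.050

-0.050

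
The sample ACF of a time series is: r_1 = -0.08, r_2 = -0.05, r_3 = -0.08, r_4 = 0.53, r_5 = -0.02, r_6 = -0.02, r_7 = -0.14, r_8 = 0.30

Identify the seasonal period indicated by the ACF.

4

The largest autocorrelation is r_4 = 0.53, with a weaker echo at lag 8 (0.30); the remaining lags stay at or below -0.02.
The dominant spike at lag 4 indicates a seasonal period of 4.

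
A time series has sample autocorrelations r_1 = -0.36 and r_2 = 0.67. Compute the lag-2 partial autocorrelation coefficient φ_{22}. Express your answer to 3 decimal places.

φ_{22} = (r_2 − r_1²) / (1 − r_1²)
r_1² = (-0.36)² = 0.1296
Numerator = 0.67 − 0.1296 = 0.5404; denominator = 1 − 0.1296 = 0.8704
φ_{22} = 0.5404 / 0.8704 = 0.621

0.621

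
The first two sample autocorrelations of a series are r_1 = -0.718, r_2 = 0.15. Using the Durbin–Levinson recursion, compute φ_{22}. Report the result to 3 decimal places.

φ_{22} = (r_2 − r_1²) / (1 − r_1²)
r_1² = (-0.718)² = 0.515524
Numerator = 0.15 − 0.5155 = -0.3655; denominator = 1 − 0.5155 = 0.4845
φ_{22} = -0.3655 / 0.4845 = -0.754

-0.754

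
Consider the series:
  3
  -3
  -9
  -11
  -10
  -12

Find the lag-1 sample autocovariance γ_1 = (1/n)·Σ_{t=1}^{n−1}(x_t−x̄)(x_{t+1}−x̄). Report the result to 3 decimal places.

Mean x̄ = (3 − 3 − 9 − 11 − 10 − 12)/6 = -7.0000
Σ_{t=1}^{5}(x_t−x̄)(x_{t+1}−x̄) = 67.0000
γ_1 = 67.0000 / 6 = 11.167

11.167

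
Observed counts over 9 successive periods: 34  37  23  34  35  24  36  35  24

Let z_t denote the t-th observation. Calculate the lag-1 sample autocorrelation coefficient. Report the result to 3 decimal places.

-0.424

Mean z̄ = (34 + 37 + 23 + 34 + 35 + 24 + 36 + 35 + 24)/9 = 31.3333
Numerator Σ_{t=1}^{8}(z_t−z̄)(z_{t+1}−z̄) = -115.4444
Denominator Σ(z_t−z̄)² = 272.0000
r_1 = -115.4444 / 272.0000 = -0.424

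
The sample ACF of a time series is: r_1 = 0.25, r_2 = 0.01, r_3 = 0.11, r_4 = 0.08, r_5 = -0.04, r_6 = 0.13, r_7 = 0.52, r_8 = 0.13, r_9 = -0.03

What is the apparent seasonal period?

The largest autocorrelation is r_7 = 0.52; the remaining lags stay at or below 0.25. The elevated value at lag 1 (0.25), dropping to 0.01 at lag 2, reflects decaying short-term dependence rather than seasonality.
The dominant spike at lag 7 indicates a seasonal period of 7.

7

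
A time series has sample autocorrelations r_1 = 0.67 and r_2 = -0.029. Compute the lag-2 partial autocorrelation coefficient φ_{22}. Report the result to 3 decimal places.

φ_{22} = (r_2 − r_1²) / (1 − r_1²)
r_1² = (0.67)² = 0.4489
Numerator = -0.029 − 0.4489 = -0.4779; denominator = 1 − 0.4489 = 0.5511
φ_{22} = -0.4779 / 0.5511 = -0.867

-0.867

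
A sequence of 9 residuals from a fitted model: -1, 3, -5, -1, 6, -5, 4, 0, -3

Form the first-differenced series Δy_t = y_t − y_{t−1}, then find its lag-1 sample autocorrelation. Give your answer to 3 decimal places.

First differences Δy: 4, -8, 4, 7, -11, 9, -4, -3
Mean of differences = -0.2500
Numerator Σ(Δy_t−Δȳ)(Δy_{t+1}−Δȳ) = -236.8125
Denominator Σ(Δy_t−Δȳ)² = 371.5000
r_1(Δy) = -236.8125 / 371.5000 = -0.637

-0.637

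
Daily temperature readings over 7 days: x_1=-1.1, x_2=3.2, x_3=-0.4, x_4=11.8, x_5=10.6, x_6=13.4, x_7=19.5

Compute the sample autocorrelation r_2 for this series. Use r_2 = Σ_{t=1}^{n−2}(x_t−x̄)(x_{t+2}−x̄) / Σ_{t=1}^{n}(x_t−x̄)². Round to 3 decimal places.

0.242

Mean x̄ = (-1.1 + 3.2 − 0.4 + 11.8 + 10.6 + 13.4 + 19.5)/7 = 8.1429
Numerator Σ_{t=1}^{5}(x_t−x̄)(x_{t+2}−x̄) = 87.0249
Denominator Σ(x_t−x̄)² = 358.8771
r_2 = 87.0249 / 358.8771 = 0.242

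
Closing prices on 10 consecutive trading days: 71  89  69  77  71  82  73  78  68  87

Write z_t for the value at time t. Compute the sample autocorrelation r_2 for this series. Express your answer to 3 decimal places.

0.329

Mean z̄ = (71 + 89 + 69 + 77 + 71 + 82 + 73 + 78 + 68 + 87)/10 = 76.5000
Numerator Σ_{t=1}^{8}(z_t−z̄)(z_{t+2}−z̄) = 164.5000
Denominator Σ(z_t−z̄)² = 500.5000
r_2 = 164.5000 / 500.5000 = 0.329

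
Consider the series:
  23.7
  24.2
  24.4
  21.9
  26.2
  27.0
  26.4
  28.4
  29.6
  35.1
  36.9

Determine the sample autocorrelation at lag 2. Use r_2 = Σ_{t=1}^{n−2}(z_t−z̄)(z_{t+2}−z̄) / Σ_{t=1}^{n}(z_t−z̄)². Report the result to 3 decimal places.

Mean z̄ = (23.7 + 24.2 + 24.4 + 21.9 + 26.2 + 27.0 + 26.4 + 28.4 + 29.6 + 35.1 + 36.9)/11 = 27.6182
Numerator Σ_{t=1}^{9}(z_t−z̄)(z_{t+2}−z̄) = 63.3284
Denominator Σ(z_t−z̄)² = 220.6364
r_2 = 63.3284 / 220.6364 = 0.287

0.287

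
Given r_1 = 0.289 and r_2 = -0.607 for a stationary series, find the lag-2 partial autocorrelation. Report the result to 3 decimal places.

φ_{22} = (r_2 − r_1²) / (1 − r_1²)
r_1² = (0.289)² = 0.083521
Numerator = -0.607 − 0.0835 = -0.6905; denominator = 1 − 0.0835 = 0.9165
φ_{22} = -0.6905 / 0.9165 = -0.753

-0.753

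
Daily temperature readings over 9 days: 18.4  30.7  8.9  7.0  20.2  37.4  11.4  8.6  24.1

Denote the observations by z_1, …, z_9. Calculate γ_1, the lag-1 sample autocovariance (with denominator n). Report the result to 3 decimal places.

-12.731

Mean z̄ = (18.4 + 30.7 + 8.9 + 7.0 + 20.2 + 37.4 + 11.4 + 8.6 + 24.1)/9 = 18.5222
Σ_{t=1}^{8}(z_t−z̄)(z_{t+1}−z̄) = -114.5827
γ_1 = -114.5827 / 9 = -12.731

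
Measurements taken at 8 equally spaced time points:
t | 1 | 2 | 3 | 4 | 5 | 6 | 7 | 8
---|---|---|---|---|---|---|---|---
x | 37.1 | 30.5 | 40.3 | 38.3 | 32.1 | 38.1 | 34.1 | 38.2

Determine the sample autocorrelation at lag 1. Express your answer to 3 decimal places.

-0.540

Mean x̄ = (37.1 + 30.5 + 40.3 + 38.3 + 32.1 + 38.1 + 34.1 + 38.2)/8 = 36.0875
Numerator Σ_{t=1}^{7}(x_t−x̄)(x_{t+1}−x̄) = -44.9202
Denominator Σ(x_t−x̄)² = 83.2488
r_1 = -44.9202 / 83.2488 = -0.540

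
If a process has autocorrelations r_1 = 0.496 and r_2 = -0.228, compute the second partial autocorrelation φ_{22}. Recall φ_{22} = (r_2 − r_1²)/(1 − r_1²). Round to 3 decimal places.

-0.629

φ_{22} = (r_2 − r_1²) / (1 − r_1²)
r_1² = (0.496)² = 0.246016
Numerator = -0.228 − 0.2460 = -0.4740; denominator = 1 − 0.2460 = 0.7540
φ_{22} = -0.4740 / 0.7540 = -0.629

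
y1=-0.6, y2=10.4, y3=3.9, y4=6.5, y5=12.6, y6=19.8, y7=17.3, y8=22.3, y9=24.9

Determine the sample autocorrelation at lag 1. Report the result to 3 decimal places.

0.489

Mean ȳ = (-0.6 + 10.4 + 3.9 + 6.5 + 12.6 + 19.8 + 17.3 + 22.3 + 24.9)/9 = 13.0111
Numerator Σ_{t=1}^{8}(y_t−ȳ)(y_{t+1}−ȳ) = 297.9299
Denominator Σ(y_t−ȳ)² = 609.7689
r_1 = 297.9299 / 609.7689 = 0.489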